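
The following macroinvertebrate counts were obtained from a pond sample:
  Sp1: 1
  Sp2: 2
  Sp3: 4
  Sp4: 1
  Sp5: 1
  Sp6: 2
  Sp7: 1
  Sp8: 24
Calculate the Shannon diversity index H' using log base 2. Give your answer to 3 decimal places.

1.780

Total N = 1+2+4+1+1+2+1+24 = 36, so the proportions are 0.02778, 0.05556, 0.11111, 0.02778, 0.02778, 0.05556, 0.02778, 0.66667 (working shown to 5 dp, full precision carried).
Each pᵢ log₂ pᵢ term: 0.02778×(-5.16993)=-0.14361, 0.05556×(-4.16993)=-0.23166, 0.11111×(-3.16993)=-0.35221, 0.02778×(-5.16993)=-0.14361, 0.02778×(-5.16993)=-0.14361, 0.05556×(-4.16993)=-0.23166, 0.02778×(-5.16993)=-0.14361, 0.66667×(-0.58496)=-0.38998.
Sum = -1.77995, so H' = 1.780.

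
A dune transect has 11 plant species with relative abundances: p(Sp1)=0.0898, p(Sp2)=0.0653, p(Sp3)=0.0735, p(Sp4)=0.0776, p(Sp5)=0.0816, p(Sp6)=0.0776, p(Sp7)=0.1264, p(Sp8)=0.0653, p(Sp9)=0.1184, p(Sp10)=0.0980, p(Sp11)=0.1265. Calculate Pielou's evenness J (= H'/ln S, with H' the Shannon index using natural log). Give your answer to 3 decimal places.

0.988

H' = −Σ pᵢ ln pᵢ = −((-0.21643) + (-0.17819) + (-0.19187) + (-0.19836) + (-0.20448) + (-0.19836) + (-0.26143) + (-0.17819) + (-0.25263) + (-0.22763) + (-0.26154)) = 2.36912 (working shown to 5 dp, full precision carried).
With S = 11 species, ln S = 2.39790, so J = 2.36912/2.39790 = 0.98800, i.e. 0.988 to 3 decimal places.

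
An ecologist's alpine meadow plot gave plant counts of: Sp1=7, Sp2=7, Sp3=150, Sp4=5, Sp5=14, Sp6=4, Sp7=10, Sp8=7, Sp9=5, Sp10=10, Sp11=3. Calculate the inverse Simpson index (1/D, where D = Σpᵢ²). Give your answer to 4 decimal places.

2.1318

Total N = 7+7+150+5+14+4+10+7+5+10+3 = 222, so the proportions are 0.0315315, 0.0315315, 0.6756757, 0.0225225, 0.0630631, 0.018018, 0.045045, 0.0315315, 0.0225225, 0.045045, 0.0135135 (working shown to 7 dp, full precision carried).
D = 0.0315315² + 0.0315315² + 0.6756757² + 0.0225225² + 0.0630631² + 0.018018² + 0.045045² + 0.0315315² + 0.0225225² + 0.045045² + 0.0135135² = 0.0009942 + 0.0009942 + 0.4565376 + 0.0005073 + 0.0039769 + 0.0003246 + 0.0020291 + 0.0009942 + 0.0005073 + 0.0020291 + 0.0001826 = 0.4690772.
So 1/D = 2.131845, i.e. 2.1318 to 4 decimal places.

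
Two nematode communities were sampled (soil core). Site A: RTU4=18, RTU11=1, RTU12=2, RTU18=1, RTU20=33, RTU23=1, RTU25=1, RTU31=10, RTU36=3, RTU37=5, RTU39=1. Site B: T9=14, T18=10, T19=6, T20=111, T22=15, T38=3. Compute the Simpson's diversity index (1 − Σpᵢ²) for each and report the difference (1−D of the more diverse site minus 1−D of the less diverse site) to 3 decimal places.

0.240

Site A: N=76, proportions 0.23684, 0.01316, 0.02632, 0.01316, 0.43421, 0.01316, 0.01316, 0.13158, 0.03947, 0.06579, 0.01316, giving 1−D = 0.73061 (working shown to 5 dp, full precision carried).
Site B: N=159, proportions 0.08805, 0.06289, 0.03774, 0.69811, 0.09434, 0.01887, giving 1−D = 0.49025.
Difference = |0.73061 − 0.49025| = 0.24036, i.e. 0.240 to 3 decimal places.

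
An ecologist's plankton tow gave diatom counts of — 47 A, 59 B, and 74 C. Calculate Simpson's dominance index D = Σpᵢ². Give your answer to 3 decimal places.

Total N = 47+59+74 = 180, so the proportions are 0.26111, 0.32778, 0.41111 (working shown to 5 dp, full precision carried).
D = 0.26111² + 0.32778² + 0.41111² = 0.06818 + 0.10744 + 0.16901 = 0.34463.
To 3 decimal places, D = 0.345.

0.345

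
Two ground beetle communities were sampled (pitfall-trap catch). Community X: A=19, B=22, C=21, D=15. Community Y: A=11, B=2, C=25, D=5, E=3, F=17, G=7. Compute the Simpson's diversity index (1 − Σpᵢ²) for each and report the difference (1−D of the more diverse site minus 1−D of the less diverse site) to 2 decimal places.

0.03

Community X: N=77, proportions 0.24675, 0.28571, 0.27273, 0.19481, giving 1−D = 0.74515 (working shown to 5 dp, full precision carried).
Community Y: N=70, proportions 0.15714, 0.02857, 0.35714, 0.07143, 0.04286, 0.24286, 0.1, giving 1−D = 0.77102.
Difference = |0.74515 − 0.77102| = 0.02587, i.e. 0.03 to 2 decimal places.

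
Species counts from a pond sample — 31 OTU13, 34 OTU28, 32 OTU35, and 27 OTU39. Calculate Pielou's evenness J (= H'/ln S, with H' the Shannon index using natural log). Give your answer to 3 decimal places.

0.998

Total N = 31+34+32+27 = 124, so the proportions are 0.25, 0.27419, 0.25806, 0.21774 (working shown to 5 dp, full precision carried).
H' = −Σ pᵢ ln pᵢ = −((-0.34657) + (-0.35478) + (-0.34956) + (-0.33194)) = 1.38285.
With S = 4 species, ln S = 1.38629, so J = 1.38285/1.38629 = 0.99752, i.e. 0.998 to 3 decimal places.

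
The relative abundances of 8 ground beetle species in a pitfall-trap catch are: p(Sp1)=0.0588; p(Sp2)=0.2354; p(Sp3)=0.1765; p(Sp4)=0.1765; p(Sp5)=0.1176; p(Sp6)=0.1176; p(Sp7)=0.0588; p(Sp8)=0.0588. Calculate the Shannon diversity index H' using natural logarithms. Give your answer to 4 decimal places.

1.9560

Each pᵢ ln pᵢ term (working shown to 6 dp, full precision carried): 0.0588×(-2.833613)=-0.166616, 0.2354×(-1.446469)=-0.340499, 0.1765×(-1.734434)=-0.306128, 0.1765×(-1.734434)=-0.306128, 0.1176×(-2.140466)=-0.251719, 0.1176×(-2.140466)=-0.251719, 0.0588×(-2.833613)=-0.166616, 0.0588×(-2.833613)=-0.166616.
Sum = -1.956041, so H' = 1.9560.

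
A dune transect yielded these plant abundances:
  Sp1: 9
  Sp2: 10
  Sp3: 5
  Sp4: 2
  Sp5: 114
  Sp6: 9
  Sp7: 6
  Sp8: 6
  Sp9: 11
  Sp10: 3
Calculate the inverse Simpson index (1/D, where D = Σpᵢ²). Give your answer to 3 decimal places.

2.270

Total N = 9+10+5+2+114+9+6+6+11+3 = 175, so the proportions are 0.051429, 0.057143, 0.028571, 0.011429, 0.651429, 0.051429, 0.034286, 0.034286, 0.062857, 0.017143 (working shown to 6 dp, full precision carried).
D = 0.051429² + 0.057143² + 0.028571² + 0.011429² + 0.651429² + 0.051429² + 0.034286² + 0.034286² + 0.062857² + 0.017143² = 0.002645 + 0.003265 + 0.000816 + 0.000131 + 0.424359 + 0.002645 + 0.001176 + 0.001176 + 0.003951 + 0.000294 = 0.440457.
So 1/D = 2.27037, i.e. 2.270 to 3 decimal places.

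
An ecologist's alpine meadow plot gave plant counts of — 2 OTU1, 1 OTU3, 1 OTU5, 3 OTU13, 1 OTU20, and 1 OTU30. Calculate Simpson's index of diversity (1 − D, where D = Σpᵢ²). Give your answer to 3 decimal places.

Total N = 2+1+1+3+1+1 = 9, so the proportions are 0.22222, 0.11111, 0.11111, 0.33333, 0.11111, 0.11111 (working shown to 5 dp, full precision carried).
D = 0.22222² + 0.11111² + 0.11111² + 0.33333² + 0.11111² + 0.11111² = 0.04938 + 0.01235 + 0.01235 + 0.11111 + 0.01235 + 0.01235 = 0.20988.
So 1 − D = 0.79012, i.e. 0.790 to 3 decimal places.

0.790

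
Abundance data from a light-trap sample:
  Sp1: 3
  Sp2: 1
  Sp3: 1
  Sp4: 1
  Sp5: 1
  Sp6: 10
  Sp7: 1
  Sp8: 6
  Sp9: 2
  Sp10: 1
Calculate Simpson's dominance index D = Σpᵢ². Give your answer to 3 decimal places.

Total N = 3+1+1+1+1+10+1+6+2+1 = 27, so the proportions are 0.11111, 0.03704, 0.03704, 0.03704, 0.03704, 0.37037, 0.03704, 0.22222, 0.07407, 0.03704 (working shown to 5 dp, full precision carried).
D = 0.11111² + 0.03704² + 0.03704² + 0.03704² + 0.03704² + 0.37037² + 0.03704² + 0.22222² + 0.07407² + 0.03704² = 0.01235 + 0.00137 + 0.00137 + 0.00137 + 0.00137 + 0.13717 + 0.00137 + 0.04938 + 0.00549 + 0.00137 = 0.21262.
To 3 decimal places, D = 0.213.

0.213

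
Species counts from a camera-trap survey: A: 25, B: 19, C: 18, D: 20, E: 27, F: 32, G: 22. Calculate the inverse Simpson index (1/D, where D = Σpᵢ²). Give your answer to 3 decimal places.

6.731

Total N = 25+19+18+20+27+32+22 = 163, so the proportions are 0.1533742, 0.1165644, 0.1104294, 0.1226994, 0.1656442, 0.196319, 0.1349693 (working shown to 7 dp, full precision carried).
D = 0.1533742² + 0.1165644² + 0.1104294² + 0.1226994² + 0.1656442² + 0.196319² + 0.1349693² = 0.0235237 + 0.0135873 + 0.0121947 + 0.0150551 + 0.0274380 + 0.0385412 + 0.0182167 = 0.1485566.
So 1/D = 6.73144, i.e. 6.731 to 3 decimal places.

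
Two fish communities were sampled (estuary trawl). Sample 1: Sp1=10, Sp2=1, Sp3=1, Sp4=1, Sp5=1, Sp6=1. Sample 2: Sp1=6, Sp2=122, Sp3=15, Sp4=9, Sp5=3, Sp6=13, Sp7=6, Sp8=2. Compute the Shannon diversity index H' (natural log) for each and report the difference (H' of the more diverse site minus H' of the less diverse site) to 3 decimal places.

0.014

Sample 1: N=15, proportions 0.66667, 0.06667, 0.06667, 0.06667, 0.06667, 0.06667, giving H' = 1.17299 (working shown to 5 dp, full precision carried).
Sample 2: N=176, proportions 0.03409, 0.69318, 0.08523, 0.05114, 0.01705, 0.07386, 0.03409, 0.01136, giving H' = 1.15904.
Difference = |1.17299 − 1.15904| = 0.01395, i.e. 0.014 to 3 decimal places.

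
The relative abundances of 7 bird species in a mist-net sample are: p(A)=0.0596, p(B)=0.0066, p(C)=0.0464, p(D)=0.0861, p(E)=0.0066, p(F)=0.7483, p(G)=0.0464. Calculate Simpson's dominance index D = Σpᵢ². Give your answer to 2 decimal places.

D = 0.0596² + 0.0066² + 0.0464² + 0.0861² + 0.0066² + 0.7483² + 0.0464² = 0.0036 + 0.0000 + 0.0022 + 0.0074 + 0.0000 + 0.5600 + 0.0022 = 0.5753 (working shown to 4 dp, full precision carried).
To 2 decimal places, D = 0.58.

0.58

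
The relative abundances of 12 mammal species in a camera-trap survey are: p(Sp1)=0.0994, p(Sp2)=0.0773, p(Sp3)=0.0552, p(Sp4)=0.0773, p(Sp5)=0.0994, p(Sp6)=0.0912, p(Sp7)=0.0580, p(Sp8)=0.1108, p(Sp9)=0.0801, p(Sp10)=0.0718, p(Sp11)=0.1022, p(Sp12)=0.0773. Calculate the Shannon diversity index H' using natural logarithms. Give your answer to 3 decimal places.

Each pᵢ ln pᵢ term (working shown to 5 dp, full precision carried): 0.0994×(-2.30860)=-0.22948, 0.0773×(-2.56006)=-0.19789, 0.0552×(-2.89679)=-0.15990, 0.0773×(-2.56006)=-0.19789, 0.0994×(-2.30860)=-0.22948, 0.0912×(-2.39470)=-0.21840, 0.058×(-2.84731)=-0.16514, 0.1108×(-2.20003)=-0.24376, 0.0801×(-2.52448)=-0.20221, 0.0718×(-2.63387)=-0.18911, 0.1022×(-2.28082)=-0.23310, 0.0773×(-2.56006)=-0.19789.
Sum = -2.46426, so H' = 2.464.

2.464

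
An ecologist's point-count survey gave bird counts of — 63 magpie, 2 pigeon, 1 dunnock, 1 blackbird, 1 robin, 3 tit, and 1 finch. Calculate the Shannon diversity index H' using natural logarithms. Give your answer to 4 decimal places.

Total N = 63+2+1+1+1+3+1 = 72, so the proportions are 0.875, 0.027778, 0.013889, 0.013889, 0.013889, 0.041667, 0.013889 (working shown to 6 dp, full precision carried).
Each pᵢ ln pᵢ term: 0.875×(-0.133531)=-0.116840, 0.027778×(-3.583519)=-0.099542, 0.013889×(-4.276666)=-0.059398, 0.013889×(-4.276666)=-0.059398, 0.013889×(-4.276666)=-0.059398, 0.041667×(-3.178054)=-0.132419, 0.013889×(-4.276666)=-0.059398.
Sum = -0.586394, so H' = 0.5864.

0.5864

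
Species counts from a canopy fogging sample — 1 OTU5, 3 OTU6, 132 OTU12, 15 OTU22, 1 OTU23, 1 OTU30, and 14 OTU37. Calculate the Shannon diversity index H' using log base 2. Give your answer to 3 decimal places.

Total N = 1+3+132+15+1+1+14 = 167, so the proportions are 0.00599, 0.01796, 0.79042, 0.08982, 0.00599, 0.00599, 0.08383 (working shown to 5 dp, full precision carried).
Each pᵢ log₂ pᵢ term: 0.00599×(-7.38370)=-0.04421, 0.01796×(-5.79874)=-0.10417, 0.79042×(-0.33931)=-0.26820, 0.08982×(-3.47681)=-0.31229, 0.00599×(-7.38370)=-0.04421, 0.00599×(-7.38370)=-0.04421, 0.08383×(-3.57635)=-0.29981.
Sum = -1.11711, so H' = 1.117.

1.117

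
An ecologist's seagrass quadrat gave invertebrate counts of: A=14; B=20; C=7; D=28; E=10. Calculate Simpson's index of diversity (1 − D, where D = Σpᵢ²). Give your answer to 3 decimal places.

Total N = 14+20+7+28+10 = 79, so the proportions are 0.17722, 0.25316, 0.08861, 0.35443, 0.12658 (working shown to 5 dp, full precision carried).
D = 0.17722² + 0.25316² + 0.08861² + 0.35443² + 0.12658² = 0.03141 + 0.06409 + 0.00785 + 0.12562 + 0.01602 = 0.24499.
So 1 − D = 0.75501, i.e. 0.755 to 3 decimal places.

0.755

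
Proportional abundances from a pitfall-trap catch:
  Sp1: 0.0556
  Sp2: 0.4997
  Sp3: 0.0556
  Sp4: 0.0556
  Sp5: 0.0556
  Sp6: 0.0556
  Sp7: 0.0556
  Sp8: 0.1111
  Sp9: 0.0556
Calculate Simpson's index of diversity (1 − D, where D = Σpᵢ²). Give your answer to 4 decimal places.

D = 0.0556² + 0.4997² + 0.0556² + 0.0556² + 0.0556² + 0.0556² + 0.0556² + 0.1111² + 0.0556² = 0.003091 + 0.249700 + 0.003091 + 0.003091 + 0.003091 + 0.003091 + 0.003091 + 0.012343 + 0.003091 = 0.283683 (working shown to 6 dp, full precision carried).
So 1 − D = 0.716317, i.e. 0.7163 to 4 decimal places.

0.7163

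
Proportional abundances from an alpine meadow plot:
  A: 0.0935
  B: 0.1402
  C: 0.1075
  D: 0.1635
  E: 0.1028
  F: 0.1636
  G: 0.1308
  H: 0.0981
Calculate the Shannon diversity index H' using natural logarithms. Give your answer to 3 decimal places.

2.057

Each pᵢ ln pᵢ term (working shown to 5 dp, full precision carried): 0.0935×(-2.36979)=-0.22158, 0.1402×(-1.96469)=-0.27545, 0.1075×(-2.23026)=-0.23975, 0.1635×(-1.81094)=-0.29609, 0.1028×(-2.27497)=-0.23387, 0.1636×(-1.81033)=-0.29617, 0.1308×(-2.03409)=-0.26606, 0.0981×(-2.32177)=-0.22777.
Sum = -2.05673, so H' = 2.057.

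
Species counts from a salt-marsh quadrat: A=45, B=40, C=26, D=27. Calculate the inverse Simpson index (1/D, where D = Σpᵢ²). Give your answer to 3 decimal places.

3.786

Total N = 45+40+26+27 = 138, so the proportions are 0.326087, 0.2898551, 0.1884058, 0.1956522 (working shown to 7 dp, full precision carried).
D = 0.326087² + 0.2898551² + 0.1884058² + 0.1956522² = 0.1063327 + 0.0840160 + 0.0354967 + 0.0382798 = 0.2641252.
So 1/D = 3.78608, i.e. 3.786 to 3 decimal places.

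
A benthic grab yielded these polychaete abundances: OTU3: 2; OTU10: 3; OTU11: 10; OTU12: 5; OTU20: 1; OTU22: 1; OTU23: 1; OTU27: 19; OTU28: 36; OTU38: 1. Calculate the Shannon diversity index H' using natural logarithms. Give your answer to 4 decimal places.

1.5757

Total N = 2+3+10+5+1+1+1+19+36+1 = 79, so the proportions are 0.025316, 0.037975, 0.126582, 0.063291, 0.012658, 0.012658, 0.012658, 0.240506, 0.455696, 0.012658 (working shown to 6 dp, full precision carried).
Each pᵢ ln pᵢ term: 0.025316×(-3.676301)=-0.093071, 0.037975×(-3.270836)=-0.124209, 0.126582×(-2.066863)=-0.261628, 0.063291×(-2.760010)=-0.174684, 0.012658×(-4.369448)=-0.055309, 0.012658×(-4.369448)=-0.055309, 0.012658×(-4.369448)=-0.055309, 0.240506×(-1.425009)=-0.342724, 0.455696×(-0.785929)=-0.358145, 0.012658×(-4.369448)=-0.055309.
Sum = -1.575699, so H' = 1.5757.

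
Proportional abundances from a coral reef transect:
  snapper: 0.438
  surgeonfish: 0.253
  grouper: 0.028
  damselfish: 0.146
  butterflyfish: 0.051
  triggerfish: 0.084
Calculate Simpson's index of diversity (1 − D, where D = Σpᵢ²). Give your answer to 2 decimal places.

0.71

D = 0.438² + 0.253² + 0.028² + 0.146² + 0.051² + 0.084² = 0.1918 + 0.0640 + 0.0008 + 0.0213 + 0.0026 + 0.0071 = 0.2876 (working shown to 4 dp, full precision carried).
So 1 − D = 0.7124, i.e. 0.71 to 2 decimal places.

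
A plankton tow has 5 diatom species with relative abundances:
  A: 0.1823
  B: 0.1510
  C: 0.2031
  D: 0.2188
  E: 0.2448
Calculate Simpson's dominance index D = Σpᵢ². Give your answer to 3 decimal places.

0.205

D = 0.1823² + 0.151² + 0.2031² + 0.2188² + 0.2448² = 0.03323 + 0.02280 + 0.04125 + 0.04787 + 0.05993 = 0.20508 (working shown to 5 dp, full precision carried).
To 3 decimal places, D = 0.205.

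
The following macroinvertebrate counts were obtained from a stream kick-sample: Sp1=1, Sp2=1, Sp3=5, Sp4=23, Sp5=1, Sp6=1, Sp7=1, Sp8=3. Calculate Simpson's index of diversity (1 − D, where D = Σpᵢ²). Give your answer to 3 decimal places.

Total N = 1+1+5+23+1+1+1+3 = 36, so the proportions are 0.02778, 0.02778, 0.13889, 0.63889, 0.02778, 0.02778, 0.02778, 0.08333 (working shown to 5 dp, full precision carried).
D = 0.02778² + 0.02778² + 0.13889² + 0.63889² + 0.02778² + 0.02778² + 0.02778² + 0.08333² = 0.00077 + 0.00077 + 0.01929 + 0.40818 + 0.00077 + 0.00077 + 0.00077 + 0.00694 = 0.43827.
So 1 − D = 0.56173, i.e. 0.562 to 3 decimal places.

0.562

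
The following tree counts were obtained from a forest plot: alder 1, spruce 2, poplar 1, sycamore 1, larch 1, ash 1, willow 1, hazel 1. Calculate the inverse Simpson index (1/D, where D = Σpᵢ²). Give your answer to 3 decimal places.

Total N = 1+2+1+1+1+1+1+1 = 9, so the proportions are 0.1111111, 0.2222222, 0.1111111, 0.1111111, 0.1111111, 0.1111111, 0.1111111, 0.1111111 (working shown to 7 dp, full precision carried).
D = 0.1111111² + 0.2222222² + 0.1111111² + 0.1111111² + 0.1111111² + 0.1111111² + 0.1111111² + 0.1111111² = 0.0123457 + 0.0493827 + 0.0123457 + 0.0123457 + 0.0123457 + 0.0123457 + 0.0123457 + 0.0123457 = 0.1358025.
So 1/D = 7.36364, i.e. 7.364 to 3 decimal places.

7.364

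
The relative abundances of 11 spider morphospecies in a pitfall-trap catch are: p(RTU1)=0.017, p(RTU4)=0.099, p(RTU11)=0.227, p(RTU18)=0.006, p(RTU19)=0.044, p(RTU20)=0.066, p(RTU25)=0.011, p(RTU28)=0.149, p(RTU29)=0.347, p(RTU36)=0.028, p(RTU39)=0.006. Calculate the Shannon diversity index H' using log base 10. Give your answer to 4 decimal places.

0.7877

Each pᵢ log₁₀ pᵢ term (working shown to 6 dp, full precision carried): 0.017×(-1.769551)=-0.030082, 0.099×(-1.004365)=-0.099432, 0.227×(-0.643974)=-0.146182, 0.006×(-2.221849)=-0.013331, 0.044×(-1.356547)=-0.059688, 0.066×(-1.180456)=-0.077910, 0.011×(-1.958607)=-0.021545, 0.149×(-0.826814)=-0.123195, 0.347×(-0.459671)=-0.159506, 0.028×(-1.552842)=-0.043480, 0.006×(-2.221849)=-0.013331.
Sum = -0.787682, so H' = 0.7877.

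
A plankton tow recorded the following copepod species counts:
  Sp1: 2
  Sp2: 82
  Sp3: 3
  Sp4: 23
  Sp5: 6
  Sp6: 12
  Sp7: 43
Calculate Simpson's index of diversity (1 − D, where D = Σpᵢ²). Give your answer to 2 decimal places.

Total N = 2+82+3+23+6+12+43 = 171, so the proportions are 0.0117, 0.4795, 0.0175, 0.1345, 0.0351, 0.0702, 0.2515 (working shown to 4 dp, full precision carried).
D = 0.0117² + 0.4795² + 0.0175² + 0.1345² + 0.0351² + 0.0702² + 0.2515² = 0.0001 + 0.2300 + 0.0003 + 0.0181 + 0.0012 + 0.0049 + 0.0632 = 0.3179.
So 1 − D = 0.6821, i.e. 0.68 to 2 decimal places.

0.68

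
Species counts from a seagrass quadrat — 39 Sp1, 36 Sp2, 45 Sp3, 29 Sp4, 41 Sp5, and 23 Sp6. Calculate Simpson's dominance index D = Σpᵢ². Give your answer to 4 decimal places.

Total N = 39+36+45+29+41+23 = 213, so the proportions are 0.183099, 0.169014, 0.211268, 0.13615, 0.192488, 0.107981 (working shown to 6 dp, full precision carried).
D = 0.183099² + 0.169014² + 0.211268² + 0.13615² + 0.192488² + 0.107981² = 0.033525 + 0.028566 + 0.044634 + 0.018537 + 0.037052 + 0.011660 = 0.173973.
To 4 decimal places, D = 0.1740.

0.1740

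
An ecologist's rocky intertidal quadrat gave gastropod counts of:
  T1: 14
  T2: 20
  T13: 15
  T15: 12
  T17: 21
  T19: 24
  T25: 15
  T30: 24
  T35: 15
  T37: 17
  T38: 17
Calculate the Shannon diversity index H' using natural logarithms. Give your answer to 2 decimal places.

2.37

Total N = 14+20+15+12+21+24+15+24+15+17+17 = 194, so the proportions are 0.0722, 0.1031, 0.0773, 0.0619, 0.1082, 0.1237, 0.0773, 0.1237, 0.0773, 0.0876, 0.0876 (working shown to 4 dp, full precision carried).
Each pᵢ ln pᵢ term: 0.0722×(-2.6288)=-0.1897, 0.1031×(-2.2721)=-0.2342, 0.0773×(-2.5598)=-0.1979, 0.0619×(-2.7830)=-0.1721, 0.1082×(-2.2233)=-0.2407, 0.1237×(-2.0898)=-0.2585, 0.0773×(-2.5598)=-0.1979, 0.1237×(-2.0898)=-0.2585, 0.0773×(-2.5598)=-0.1979, 0.0876×(-2.4346)=-0.2133, 0.0876×(-2.4346)=-0.2133.
Sum = -2.3743, so H' = 2.37.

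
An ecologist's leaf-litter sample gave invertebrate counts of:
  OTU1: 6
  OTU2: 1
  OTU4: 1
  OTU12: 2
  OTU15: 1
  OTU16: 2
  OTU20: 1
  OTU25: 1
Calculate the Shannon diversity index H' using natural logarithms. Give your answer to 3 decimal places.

1.807

Total N = 6+1+1+2+1+2+1+1 = 15, so the proportions are 0.4, 0.06667, 0.06667, 0.13333, 0.06667, 0.13333, 0.06667, 0.06667 (working shown to 5 dp, full precision carried).
Each pᵢ ln pᵢ term: 0.4×(-0.91629)=-0.36652, 0.06667×(-2.70805)=-0.18054, 0.06667×(-2.70805)=-0.18054, 0.13333×(-2.01490)=-0.26865, 0.06667×(-2.70805)=-0.18054, 0.13333×(-2.01490)=-0.26865, 0.06667×(-2.70805)=-0.18054, 0.06667×(-2.70805)=-0.18054.
Sum = -1.80651, so H' = 1.807.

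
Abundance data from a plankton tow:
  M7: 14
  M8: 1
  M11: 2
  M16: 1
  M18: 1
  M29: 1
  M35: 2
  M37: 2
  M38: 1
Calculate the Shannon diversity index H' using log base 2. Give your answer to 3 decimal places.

Total N = 14+1+2+1+1+1+2+2+1 = 25, so the proportions are 0.56, 0.04, 0.08, 0.04, 0.04, 0.04, 0.08, 0.08, 0.04 (working shown to 5 dp, full precision carried).
Each pᵢ log₂ pᵢ term: 0.56×(-0.83650)=-0.46844, 0.04×(-4.64386)=-0.18575, 0.08×(-3.64386)=-0.29151, 0.04×(-4.64386)=-0.18575, 0.04×(-4.64386)=-0.18575, 0.04×(-4.64386)=-0.18575, 0.08×(-3.64386)=-0.29151, 0.08×(-3.64386)=-0.29151, 0.04×(-4.64386)=-0.18575.
Sum = -2.27174, so H' = 2.272.

2.272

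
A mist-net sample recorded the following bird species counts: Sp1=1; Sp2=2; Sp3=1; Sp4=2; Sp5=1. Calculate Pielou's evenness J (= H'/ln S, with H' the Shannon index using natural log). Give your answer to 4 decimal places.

0.9630

Total N = 1+2+1+2+1 = 7, so the proportions are 0.142857, 0.285714, 0.142857, 0.285714, 0.142857 (working shown to 6 dp, full precision carried).
H' = −Σ pᵢ ln pᵢ = −((-0.277987) + (-0.357932) + (-0.277987) + (-0.357932) + (-0.277987)) = 1.549826.
With S = 5 species, ln S = 1.609438, so J = 1.549826/1.609438 = 0.962961, i.e. 0.9630 to 4 decimal places.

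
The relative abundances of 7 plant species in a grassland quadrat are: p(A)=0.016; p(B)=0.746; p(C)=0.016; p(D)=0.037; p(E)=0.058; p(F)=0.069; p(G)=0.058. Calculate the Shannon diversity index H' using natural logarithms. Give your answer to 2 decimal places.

Each pᵢ ln pᵢ term (working shown to 4 dp, full precision carried): 0.016×(-4.1352)=-0.0662, 0.746×(-0.2930)=-0.2186, 0.016×(-4.1352)=-0.0662, 0.037×(-3.2968)=-0.1220, 0.058×(-2.8473)=-0.1651, 0.069×(-2.6736)=-0.1845, 0.058×(-2.8473)=-0.1651.
Sum = -0.9877, so H' = 0.99.

0.99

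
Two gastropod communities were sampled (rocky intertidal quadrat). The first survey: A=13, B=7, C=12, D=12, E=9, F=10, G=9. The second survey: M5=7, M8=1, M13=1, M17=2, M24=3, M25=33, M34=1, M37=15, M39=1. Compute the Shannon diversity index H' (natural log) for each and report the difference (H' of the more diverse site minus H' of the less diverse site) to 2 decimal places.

The first survey: N=72, proportions 0.18056, 0.09722, 0.16667, 0.16667, 0.125, 0.13889, 0.125, giving H' = 1.92695 (working shown to 5 dp, full precision carried).
The second survey: N=64, proportions 0.10938, 0.01562, 0.01562, 0.03125, 0.04688, 0.51562, 0.01562, 0.23438, 0.01562, giving H' = 1.43530.
Difference = |1.92695 − 1.43530| = 0.49165, i.e. 0.49 to 2 decimal places.

0.49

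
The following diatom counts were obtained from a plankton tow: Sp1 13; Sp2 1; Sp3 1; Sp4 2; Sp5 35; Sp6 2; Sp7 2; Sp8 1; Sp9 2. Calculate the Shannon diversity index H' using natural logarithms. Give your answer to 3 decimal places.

Total N = 13+1+1+2+35+2+2+1+2 = 59, so the proportions are 0.22034, 0.01695, 0.01695, 0.0339, 0.59322, 0.0339, 0.0339, 0.01695, 0.0339 (working shown to 5 dp, full precision carried).
Each pᵢ ln pᵢ term: 0.22034×(-1.51259)=-0.33328, 0.01695×(-4.07754)=-0.06911, 0.01695×(-4.07754)=-0.06911, 0.0339×(-3.38439)=-0.11473, 0.59322×(-0.52219)=-0.30977, 0.0339×(-3.38439)=-0.11473, 0.0339×(-3.38439)=-0.11473, 0.01695×(-4.07754)=-0.06911, 0.0339×(-3.38439)=-0.11473.
Sum = -1.30929, so H' = 1.309.

1.309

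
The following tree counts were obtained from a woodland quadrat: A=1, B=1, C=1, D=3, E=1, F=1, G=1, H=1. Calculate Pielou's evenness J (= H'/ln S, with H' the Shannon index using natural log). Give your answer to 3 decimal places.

0.949

Total N = 1+1+1+3+1+1+1+1 = 10, so the proportions are 0.1, 0.1, 0.1, 0.3, 0.1, 0.1, 0.1, 0.1 (working shown to 5 dp, full precision carried).
H' = −Σ pᵢ ln pᵢ = −((-0.23026) + (-0.23026) + (-0.23026) + (-0.36119) + (-0.23026) + (-0.23026) + (-0.23026) + (-0.23026)) = 1.97300.
With S = 8 species, ln S = 2.07944, so J = 1.97300/2.07944 = 0.94881, i.e. 0.949 to 3 decimal places.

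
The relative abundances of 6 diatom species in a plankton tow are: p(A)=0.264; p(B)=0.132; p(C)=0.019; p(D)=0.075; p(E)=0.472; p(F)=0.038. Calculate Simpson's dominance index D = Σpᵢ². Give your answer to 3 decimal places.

D = 0.264² + 0.132² + 0.019² + 0.075² + 0.472² + 0.038² = 0.06970 + 0.01742 + 0.00036 + 0.00562 + 0.22278 + 0.00144 = 0.31733 (working shown to 5 dp, full precision carried).
To 3 decimal places, D = 0.317.

0.317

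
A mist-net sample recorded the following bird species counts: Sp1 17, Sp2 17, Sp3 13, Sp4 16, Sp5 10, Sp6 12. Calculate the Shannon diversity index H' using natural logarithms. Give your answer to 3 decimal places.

1.773

Total N = 17+17+13+16+10+12 = 85, so the proportions are 0.2, 0.2, 0.15294, 0.18824, 0.11765, 0.14118 (working shown to 5 dp, full precision carried).
Each pᵢ ln pᵢ term: 0.2×(-1.60944)=-0.32189, 0.2×(-1.60944)=-0.32189, 0.15294×(-1.87770)=-0.28718, 0.18824×(-1.67006)=-0.31436, 0.11765×(-2.14007)=-0.25177, 0.14118×(-1.95774)=-0.27639.
Sum = -1.77348, so H' = 1.773.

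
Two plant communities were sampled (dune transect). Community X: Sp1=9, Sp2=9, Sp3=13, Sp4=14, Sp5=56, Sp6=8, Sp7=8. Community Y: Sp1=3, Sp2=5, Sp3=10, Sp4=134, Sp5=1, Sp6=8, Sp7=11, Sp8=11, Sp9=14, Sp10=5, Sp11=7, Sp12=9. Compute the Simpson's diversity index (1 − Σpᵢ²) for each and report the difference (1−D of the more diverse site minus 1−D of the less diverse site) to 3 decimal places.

0.118

Community X: N=117, proportions 0.07692, 0.07692, 0.11111, 0.11966, 0.47863, 0.06838, 0.06838, giving 1−D = 0.72306 (working shown to 5 dp, full precision carried).
Community Y: N=218, proportions 0.01376, 0.02294, 0.04587, 0.61468, 0.00459, 0.0367, 0.05046, 0.05046, 0.06422, 0.02294, 0.03211, 0.04128, giving 1−D = 0.60550.
Difference = |0.72306 − 0.60550| = 0.11756, i.e. 0.118 to 3 decimal places.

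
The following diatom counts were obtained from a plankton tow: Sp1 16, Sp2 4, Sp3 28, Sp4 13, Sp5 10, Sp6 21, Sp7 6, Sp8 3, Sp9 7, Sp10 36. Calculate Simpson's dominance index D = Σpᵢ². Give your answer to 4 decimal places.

Total N = 16+4+28+13+10+21+6+3+7+36 = 144, so the proportions are 0.111111, 0.027778, 0.194444, 0.090278, 0.069444, 0.145833, 0.041667, 0.020833, 0.048611, 0.25 (working shown to 6 dp, full precision carried).
D = 0.111111² + 0.027778² + 0.194444² + 0.090278² + 0.069444² + 0.145833² + 0.041667² + 0.020833² + 0.048611² + 0.25² = 0.012346 + 0.000772 + 0.037809 + 0.008150 + 0.004823 + 0.021267 + 0.001736 + 0.000434 + 0.002363 + 0.062500 = 0.152199.
To 4 decimal places, D = 0.1522.

0.1522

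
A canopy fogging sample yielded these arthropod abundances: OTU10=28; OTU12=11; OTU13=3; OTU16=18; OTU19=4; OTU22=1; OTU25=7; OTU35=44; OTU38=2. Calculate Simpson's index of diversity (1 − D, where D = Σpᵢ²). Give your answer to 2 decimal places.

0.77

Total N = 28+11+3+18+4+1+7+44+2 = 118, so the proportions are 0.2373, 0.0932, 0.0254, 0.1525, 0.0339, 0.0085, 0.0593, 0.3729, 0.0169 (working shown to 4 dp, full precision carried).
D = 0.2373² + 0.0932² + 0.0254² + 0.1525² + 0.0339² + 0.0085² + 0.0593² + 0.3729² + 0.0169² = 0.0563 + 0.0087 + 0.0006 + 0.0233 + 0.0011 + 0.0001 + 0.0035 + 0.1390 + 0.0003 = 0.2330.
So 1 − D = 0.7670, i.e. 0.77 to 2 decimal places.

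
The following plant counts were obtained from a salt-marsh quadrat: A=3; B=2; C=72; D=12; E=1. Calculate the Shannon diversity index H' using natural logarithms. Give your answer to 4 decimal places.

Total N = 3+2+72+12+1 = 90, so the proportions are 0.033333, 0.022222, 0.8, 0.133333, 0.011111 (working shown to 6 dp, full precision carried).
Each pᵢ ln pᵢ term: 0.033333×(-3.401197)=-0.113373, 0.022222×(-3.806662)=-0.084592, 0.8×(-0.223144)=-0.178515, 0.133333×(-2.014903)=-0.268654, 0.011111×(-4.499810)=-0.049998.
Sum = -0.695132, so H' = 0.6951.

0.6951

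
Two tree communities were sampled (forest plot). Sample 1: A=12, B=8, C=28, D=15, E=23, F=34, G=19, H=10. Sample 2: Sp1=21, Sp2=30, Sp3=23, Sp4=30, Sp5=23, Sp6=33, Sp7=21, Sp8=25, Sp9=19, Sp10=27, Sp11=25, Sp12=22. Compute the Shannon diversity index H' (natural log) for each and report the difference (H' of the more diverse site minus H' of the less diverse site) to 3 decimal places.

Sample 1: N=149, proportions 0.0805369, 0.0536913, 0.1879195, 0.1006711, 0.1543624, 0.2281879, 0.1275168, 0.0671141, giving H' = 1.9746865 (working shown to 7 dp, full precision carried).
Sample 2: N=299, proportions 0.0702341, 0.1003344, 0.0769231, 0.1003344, 0.0769231, 0.1103679, 0.0702341, 0.083612, 0.0635452, 0.090301, 0.083612, 0.0735786, giving H' = 2.4715542.
Difference = |1.9746865 − 2.4715542| = 0.4968677, i.e. 0.497 to 3 decimal places.

0.497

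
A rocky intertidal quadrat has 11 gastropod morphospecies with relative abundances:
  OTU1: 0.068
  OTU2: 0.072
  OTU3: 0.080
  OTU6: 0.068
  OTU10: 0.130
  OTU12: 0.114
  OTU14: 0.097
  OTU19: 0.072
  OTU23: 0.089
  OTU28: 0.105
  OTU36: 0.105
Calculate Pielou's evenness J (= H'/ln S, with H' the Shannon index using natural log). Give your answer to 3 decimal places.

H' = −Σ pᵢ ln pᵢ = −((-0.18280) + (-0.18944) + (-0.20206) + (-0.18280) + (-0.26523) + (-0.24756) + (-0.22631) + (-0.18944) + (-0.21530) + (-0.23665) + (-0.23665)) = 2.37423 (working shown to 5 dp, full precision carried).
With S = 11 species, ln S = 2.39790, so J = 2.37423/2.39790 = 0.99013, i.e. 0.990 to 3 decimal places.

0.990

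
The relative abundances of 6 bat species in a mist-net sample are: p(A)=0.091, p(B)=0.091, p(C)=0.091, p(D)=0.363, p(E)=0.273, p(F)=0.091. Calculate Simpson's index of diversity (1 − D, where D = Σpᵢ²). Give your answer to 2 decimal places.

0.76

D = 0.091² + 0.091² + 0.091² + 0.363² + 0.273² + 0.091² = 0.0083 + 0.0083 + 0.0083 + 0.1318 + 0.0745 + 0.0083 = 0.2394 (working shown to 4 dp, full precision carried).
So 1 − D = 0.7606, i.e. 0.76 to 2 decimal places.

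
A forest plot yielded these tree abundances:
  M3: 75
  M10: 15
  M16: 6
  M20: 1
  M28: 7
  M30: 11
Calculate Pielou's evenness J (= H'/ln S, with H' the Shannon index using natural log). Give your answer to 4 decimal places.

Total N = 75+15+6+1+7+11 = 115, so the proportions are 0.652174, 0.130435, 0.052174, 0.008696, 0.06087, 0.095652 (working shown to 6 dp, full precision carried).
H' = −Σ pᵢ ln pᵢ = −((-0.278768) + (-0.265680) + (-0.154079) + (-0.041260) + (-0.170375) + (-0.224499)) = 1.134661.
With S = 6 species, ln S = 1.791759, so J = 1.134661/1.791759 = 0.633267, i.e. 0.6333 to 4 decimal places.

0.6333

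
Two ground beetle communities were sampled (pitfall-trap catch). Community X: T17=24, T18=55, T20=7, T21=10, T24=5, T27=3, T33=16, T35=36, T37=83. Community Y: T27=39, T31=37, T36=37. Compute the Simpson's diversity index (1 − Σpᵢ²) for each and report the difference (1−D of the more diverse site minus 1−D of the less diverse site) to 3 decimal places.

Community X: N=239, proportions 0.10042, 0.23013, 0.02929, 0.04184, 0.02092, 0.01255, 0.06695, 0.15063, 0.34728, giving 1−D = 0.78598 (working shown to 5 dp, full precision carried).
Community Y: N=113, proportions 0.34513, 0.32743, 0.32743, giving 1−D = 0.66646.
Difference = |0.78598 − 0.66646| = 0.11952, i.e. 0.120 to 3 decimal places.

0.120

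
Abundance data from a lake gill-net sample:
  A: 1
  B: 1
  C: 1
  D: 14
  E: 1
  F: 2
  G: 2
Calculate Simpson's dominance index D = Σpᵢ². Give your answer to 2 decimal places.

0.43

Total N = 1+1+1+14+1+2+2 = 22, so the proportions are 0.0455, 0.0455, 0.0455, 0.6364, 0.0455, 0.0909, 0.0909 (working shown to 4 dp, full precision carried).
D = 0.0455² + 0.0455² + 0.0455² + 0.6364² + 0.0455² + 0.0909² + 0.0909² = 0.0021 + 0.0021 + 0.0021 + 0.4050 + 0.0021 + 0.0083 + 0.0083 = 0.4298.
To 2 decimal places, D = 0.43.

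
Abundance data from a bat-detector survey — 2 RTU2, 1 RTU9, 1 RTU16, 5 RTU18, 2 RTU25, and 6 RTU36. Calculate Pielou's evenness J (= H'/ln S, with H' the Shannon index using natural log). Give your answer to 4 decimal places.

Total N = 2+1+1+5+2+6 = 17, so the proportions are 0.117647, 0.058824, 0.058824, 0.294118, 0.117647, 0.352941 (working shown to 6 dp, full precision carried).
H' = −Σ pᵢ ln pᵢ = −((-0.251772) + (-0.166660) + (-0.166660) + (-0.359934) + (-0.251772) + (-0.367572)) = 1.564370.
With S = 6 species, ln S = 1.791759, so J = 1.564370/1.791759 = 0.873092, i.e. 0.8731 to 4 decimal places.

0.8731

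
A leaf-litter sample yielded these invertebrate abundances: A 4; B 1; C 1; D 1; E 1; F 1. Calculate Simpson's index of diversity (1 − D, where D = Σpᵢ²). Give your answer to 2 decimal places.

0.74

Total N = 4+1+1+1+1+1 = 9, so the proportions are 0.4444, 0.1111, 0.1111, 0.1111, 0.1111, 0.1111 (working shown to 4 dp, full precision carried).
D = 0.4444² + 0.1111² + 0.1111² + 0.1111² + 0.1111² + 0.1111² = 0.1975 + 0.0123 + 0.0123 + 0.0123 + 0.0123 + 0.0123 = 0.2593.
So 1 − D = 0.7407, i.e. 0.74 to 2 decimal places.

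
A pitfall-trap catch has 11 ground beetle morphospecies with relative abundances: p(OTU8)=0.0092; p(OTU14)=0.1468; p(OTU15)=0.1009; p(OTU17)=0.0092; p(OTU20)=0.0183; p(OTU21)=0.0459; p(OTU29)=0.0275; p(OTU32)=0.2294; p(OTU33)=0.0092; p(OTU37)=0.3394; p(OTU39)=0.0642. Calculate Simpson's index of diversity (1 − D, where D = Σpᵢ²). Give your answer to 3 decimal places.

D = 0.0092² + 0.1468² + 0.1009² + 0.0092² + 0.0183² + 0.0459² + 0.0275² + 0.2294² + 0.0092² + 0.3394² + 0.0642² = 0.00008 + 0.02155 + 0.01018 + 0.00008 + 0.00033 + 0.00211 + 0.00076 + 0.05262 + 0.00008 + 0.11519 + 0.00412 = 0.20712 (working shown to 5 dp, full precision carried).
So 1 − D = 0.79288, i.e. 0.793 to 3 decimal places.

0.793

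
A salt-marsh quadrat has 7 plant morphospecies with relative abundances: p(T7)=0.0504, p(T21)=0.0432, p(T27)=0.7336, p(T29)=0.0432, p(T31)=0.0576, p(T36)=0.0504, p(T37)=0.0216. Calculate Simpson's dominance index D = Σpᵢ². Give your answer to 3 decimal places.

0.551

D = 0.0504² + 0.0432² + 0.7336² + 0.0432² + 0.0576² + 0.0504² + 0.0216² = 0.00254 + 0.00187 + 0.53817 + 0.00187 + 0.00332 + 0.00254 + 0.00047 = 0.55077 (working shown to 5 dp, full precision carried).
To 3 decimal places, D = 0.551.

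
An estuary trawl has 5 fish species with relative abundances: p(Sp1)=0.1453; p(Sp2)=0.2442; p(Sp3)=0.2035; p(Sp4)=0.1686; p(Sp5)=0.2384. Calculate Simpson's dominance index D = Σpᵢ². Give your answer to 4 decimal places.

D = 0.1453² + 0.2442² + 0.2035² + 0.1686² + 0.2384² = 0.021112 + 0.059634 + 0.041412 + 0.028426 + 0.056835 = 0.207419 (working shown to 6 dp, full precision carried).
To 4 decimal places, D = 0.2074.

0.2074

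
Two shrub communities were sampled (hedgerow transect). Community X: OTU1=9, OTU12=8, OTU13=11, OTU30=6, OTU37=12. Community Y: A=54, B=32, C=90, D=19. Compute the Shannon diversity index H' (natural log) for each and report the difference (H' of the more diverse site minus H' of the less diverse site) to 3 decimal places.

Community X: N=46, proportions 0.19565, 0.17391, 0.23913, 0.13043, 0.26087, giving H' = 1.58175 (working shown to 5 dp, full precision carried).
Community Y: N=195, proportions 0.27692, 0.1641, 0.46154, 0.09744, giving H' = 1.23589.
Difference = |1.58175 − 1.23589| = 0.34586, i.e. 0.346 to 3 decimal places.

0.346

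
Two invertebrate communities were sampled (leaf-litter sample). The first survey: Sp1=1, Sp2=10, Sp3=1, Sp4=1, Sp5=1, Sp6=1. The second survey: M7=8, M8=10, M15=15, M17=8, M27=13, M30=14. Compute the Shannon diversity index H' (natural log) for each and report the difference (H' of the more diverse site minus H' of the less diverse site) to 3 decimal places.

0.588

The first survey: N=15, proportions 0.06667, 0.66667, 0.06667, 0.06667, 0.06667, 0.06667, giving H' = 1.17299 (working shown to 5 dp, full precision carried).
The second survey: N=68, proportions 0.11765, 0.14706, 0.22059, 0.11765, 0.19118, 0.20588, giving H' = 1.76055.
Difference = |1.17299 − 1.76055| = 0.58756, i.e. 0.588 to 3 decimal places.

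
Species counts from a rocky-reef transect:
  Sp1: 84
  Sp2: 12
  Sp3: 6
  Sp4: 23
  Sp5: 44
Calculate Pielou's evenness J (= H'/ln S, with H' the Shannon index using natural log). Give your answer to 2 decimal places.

Total N = 84+12+6+23+44 = 169, so the proportions are 0.497, 0.071, 0.0355, 0.1361, 0.2604 (working shown to 4 dp, full precision carried).
H' = −Σ pᵢ ln pᵢ = −((-0.3475) + (-0.1878) + (-0.1185) + (-0.2714) + (-0.3504)) = 1.2756.
With S = 5 species, ln S = 1.6094, so J = 1.2756/1.6094 = 0.7926, i.e. 0.79 to 2 decimal places.

0.79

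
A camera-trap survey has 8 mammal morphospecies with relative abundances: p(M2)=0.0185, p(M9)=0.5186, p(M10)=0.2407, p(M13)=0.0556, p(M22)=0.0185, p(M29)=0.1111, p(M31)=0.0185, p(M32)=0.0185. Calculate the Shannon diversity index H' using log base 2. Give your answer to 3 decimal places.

Each pᵢ log₂ pᵢ term (working shown to 5 dp, full precision carried): 0.0185×(-5.75633)=-0.10649, 0.5186×(-0.94731)=-0.49127, 0.2407×(-2.05469)=-0.49456, 0.0556×(-4.16877)=-0.23178, 0.0185×(-5.75633)=-0.10649, 0.1111×(-3.17007)=-0.35219, 0.0185×(-5.75633)=-0.10649, 0.0185×(-5.75633)=-0.10649.
Sum = -1.99578, so H' = 1.996.

1.996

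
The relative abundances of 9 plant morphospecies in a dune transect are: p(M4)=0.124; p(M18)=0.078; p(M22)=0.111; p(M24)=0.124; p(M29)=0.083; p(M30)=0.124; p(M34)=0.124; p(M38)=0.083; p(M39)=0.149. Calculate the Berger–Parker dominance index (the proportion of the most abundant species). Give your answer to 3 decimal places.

The largest proportion is 0.149, i.e. d = 0.149 to 3 decimal places.

0.149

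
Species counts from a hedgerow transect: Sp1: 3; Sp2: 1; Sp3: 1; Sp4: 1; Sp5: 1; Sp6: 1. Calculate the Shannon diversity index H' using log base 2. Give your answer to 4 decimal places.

Total N = 3+1+1+1+1+1 = 8, so the proportions are 0.375, 0.125, 0.125, 0.125, 0.125, 0.125 (working shown to 6 dp, full precision carried).
Each pᵢ log₂ pᵢ term: 0.375×(-1.415037)=-0.530639, 0.125×(-3.000000)=-0.375000, 0.125×(-3.000000)=-0.375000, 0.125×(-3.000000)=-0.375000, 0.125×(-3.000000)=-0.375000, 0.125×(-3.000000)=-0.375000.
Sum = -2.405639, so H' = 2.4056.

2.4056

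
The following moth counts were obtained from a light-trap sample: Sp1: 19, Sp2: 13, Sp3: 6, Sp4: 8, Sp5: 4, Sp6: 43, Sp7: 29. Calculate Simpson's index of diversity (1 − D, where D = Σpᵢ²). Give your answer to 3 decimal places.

Total N = 19+13+6+8+4+43+29 = 122, so the proportions are 0.15574, 0.10656, 0.04918, 0.06557, 0.03279, 0.35246, 0.2377 (working shown to 5 dp, full precision carried).
D = 0.15574² + 0.10656² + 0.04918² + 0.06557² + 0.03279² + 0.35246² + 0.2377² = 0.02425 + 0.01135 + 0.00242 + 0.00430 + 0.00107 + 0.12423 + 0.05650 = 0.22413.
So 1 − D = 0.77587, i.e. 0.776 to 3 decimal places.

0.776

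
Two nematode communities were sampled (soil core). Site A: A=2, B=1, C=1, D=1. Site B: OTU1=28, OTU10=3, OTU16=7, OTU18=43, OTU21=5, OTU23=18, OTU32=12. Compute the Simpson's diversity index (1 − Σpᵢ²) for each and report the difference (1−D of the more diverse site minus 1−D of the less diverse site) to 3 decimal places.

0.043

Site A: N=5, proportions 0.4, 0.2, 0.2, 0.2, giving 1−D = 0.72000 (working shown to 5 dp, full precision carried).
Site B: N=116, proportions 0.24138, 0.02586, 0.06034, 0.37069, 0.0431, 0.15517, 0.10345, giving 1−D = 0.76338.
Difference = |0.72000 − 0.76338| = 0.04338, i.e. 0.043 to 3 decimal places.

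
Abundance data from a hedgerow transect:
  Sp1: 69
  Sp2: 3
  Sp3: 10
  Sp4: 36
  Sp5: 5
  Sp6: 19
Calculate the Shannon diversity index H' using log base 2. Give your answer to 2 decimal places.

1.95

Total N = 69+3+10+36+5+19 = 142, so the proportions are 0.4859, 0.0211, 0.0704, 0.2535, 0.0352, 0.1338 (working shown to 4 dp, full precision carried).
Each pᵢ log₂ pᵢ term: 0.4859×(-1.0412)=-0.5059, 0.0211×(-5.5648)=-0.1176, 0.0704×(-3.8278)=-0.2696, 0.2535×(-1.9798)=-0.5019, 0.0352×(-4.8278)=-0.1700, 0.1338×(-2.9018)=-0.3883.
Sum = -1.9533, so H' = 1.95.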